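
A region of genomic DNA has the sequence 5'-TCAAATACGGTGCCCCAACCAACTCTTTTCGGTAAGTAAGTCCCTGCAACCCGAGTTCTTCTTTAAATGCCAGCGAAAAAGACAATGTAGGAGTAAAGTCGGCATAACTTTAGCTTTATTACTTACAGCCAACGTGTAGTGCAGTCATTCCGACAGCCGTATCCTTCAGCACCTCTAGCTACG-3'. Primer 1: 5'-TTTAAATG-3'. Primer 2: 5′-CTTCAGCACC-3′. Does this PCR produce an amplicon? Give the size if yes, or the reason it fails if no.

Primer 1 (TTTAAATG) matches the top strand at positions 62–69 (3' end points downstream).
Primer 2 (CTTCAGCACC) also matches the top strand directly, at positions 164–173 — its reverse complement GGTGCTGAAG is not present.
Both primers anneal to the bottom strand with 3' ends pointing the same way, so neither can prime synthesis back toward the other.

No product — both primers anneal to the same strand and extend in the same direction.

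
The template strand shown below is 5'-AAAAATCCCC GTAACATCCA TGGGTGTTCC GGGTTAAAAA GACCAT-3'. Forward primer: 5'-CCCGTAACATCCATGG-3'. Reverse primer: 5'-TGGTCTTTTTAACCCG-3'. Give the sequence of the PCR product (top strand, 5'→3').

Scanning the template, CCCGTAACATCCATGG occurs at positions 8–23; this primer anneals to the bottom strand there with its 3' end pointing downstream.
Taking the reverse complement of TGGTCTTTTTAACCCG gives CGGGTTAAAAAGACCA, found at positions 30–45 on the template; the primer anneals here to the top strand with its 3' end pointing upstream.
The product is the template from position 8 through 45 (38 bp).

5'-CCCGTAACATCCATGGGTGTTCCGGGTTAAAAAGACCA-3'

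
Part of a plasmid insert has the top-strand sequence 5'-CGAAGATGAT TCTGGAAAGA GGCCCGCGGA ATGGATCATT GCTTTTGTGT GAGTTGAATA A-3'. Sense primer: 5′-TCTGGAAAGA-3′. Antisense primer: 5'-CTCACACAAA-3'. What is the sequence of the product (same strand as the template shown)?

5'-TCTGGAAAGAGGCCCGCGGAATGGATCATTGCTTTTGTGTGAG-3'

Scanning the template, TCTGGAAAGA occurs at positions 11–20; this primer anneals to the bottom strand there with its 3' end pointing downstream.
Taking the reverse complement of CTCACACAAA gives TTTGTGTGAG, found at positions 44–53 on the template; the primer anneals here to the top strand with its 3' end pointing upstream.
The product is the template from position 11 through 53 (43 bp).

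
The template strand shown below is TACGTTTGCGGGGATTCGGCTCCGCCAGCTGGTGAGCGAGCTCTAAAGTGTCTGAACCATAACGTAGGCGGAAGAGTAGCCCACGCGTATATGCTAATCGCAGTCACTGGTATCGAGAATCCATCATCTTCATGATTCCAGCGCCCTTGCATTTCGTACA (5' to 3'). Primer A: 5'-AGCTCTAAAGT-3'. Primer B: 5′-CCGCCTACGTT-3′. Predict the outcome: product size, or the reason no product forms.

Yes — a 33 bp product.

Primer A (AGCTCTAAAGT) matches the top strand at positions 39–49; it acts as a forward primer.
Primer B's reverse complement is AACGTAGGCGG, matching the top strand at positions 61–71; it acts as a reverse primer.
The 3' ends face each other across positions 39–71, giving a 33 bp product.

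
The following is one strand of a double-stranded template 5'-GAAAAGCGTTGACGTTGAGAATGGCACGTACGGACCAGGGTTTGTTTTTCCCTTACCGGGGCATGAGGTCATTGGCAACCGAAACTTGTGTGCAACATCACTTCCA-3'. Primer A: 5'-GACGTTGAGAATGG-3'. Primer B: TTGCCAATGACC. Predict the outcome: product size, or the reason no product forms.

Primer A (GACGTTGAGAATGG) matches the top strand at positions 11–24; it acts as a forward primer.
Primer B's reverse complement is GGTCATTGGCAA, matching the top strand at positions 67–78; it acts as a reverse primer.
The 3' ends face each other across positions 11–78, giving a 68 bp product.

Yes — a 68 bp product.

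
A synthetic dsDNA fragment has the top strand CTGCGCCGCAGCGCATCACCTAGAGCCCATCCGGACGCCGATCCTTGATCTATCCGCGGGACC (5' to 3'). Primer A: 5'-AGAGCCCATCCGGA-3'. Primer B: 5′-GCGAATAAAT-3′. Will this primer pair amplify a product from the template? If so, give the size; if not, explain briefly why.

Primer B (GCGAATAAAT) does not match the top strand, and its reverse complement ATTTATTCGC does not match either.
With no annealing site for primer B, no amplification occurs.

No product — primer B has no binding site in the template.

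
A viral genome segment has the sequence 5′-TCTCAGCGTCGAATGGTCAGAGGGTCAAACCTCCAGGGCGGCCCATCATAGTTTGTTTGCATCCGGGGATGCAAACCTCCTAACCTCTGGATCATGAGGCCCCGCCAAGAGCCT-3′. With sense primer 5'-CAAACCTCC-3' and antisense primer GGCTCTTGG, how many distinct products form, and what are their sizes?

Two products: 88 bp, 42 bp

The forward primer CAAACCTCC matches the top strand at positions 26–34, 72–80.
The reverse primer's reverse complement is CCAAGAGCC, matching at positions 105–113.
Each forward site pairs with the reverse site to give a product ending at position 113: sizes 88, 42 bp.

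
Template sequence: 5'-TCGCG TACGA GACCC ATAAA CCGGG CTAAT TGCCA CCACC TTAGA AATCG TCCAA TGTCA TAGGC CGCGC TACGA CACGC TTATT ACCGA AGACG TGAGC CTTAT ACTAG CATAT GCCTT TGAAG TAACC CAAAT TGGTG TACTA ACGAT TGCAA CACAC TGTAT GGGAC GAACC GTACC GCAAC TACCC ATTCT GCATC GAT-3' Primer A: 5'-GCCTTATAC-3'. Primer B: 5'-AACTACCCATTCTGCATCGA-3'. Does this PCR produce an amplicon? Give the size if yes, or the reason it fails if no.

Primer A (GCCTTATAC) matches the top strand at positions 99–107 (3' end points downstream).
Primer B (AACTACCCATTCTGCATCGA) also matches the top strand directly, at positions 183–202 — its reverse complement TCGATGCAGAATGGGTAGTT is not present.
Both primers anneal to the bottom strand with 3' ends pointing the same way, so neither can prime synthesis back toward the other.

No product — both primers anneal to the same strand and extend in the same direction.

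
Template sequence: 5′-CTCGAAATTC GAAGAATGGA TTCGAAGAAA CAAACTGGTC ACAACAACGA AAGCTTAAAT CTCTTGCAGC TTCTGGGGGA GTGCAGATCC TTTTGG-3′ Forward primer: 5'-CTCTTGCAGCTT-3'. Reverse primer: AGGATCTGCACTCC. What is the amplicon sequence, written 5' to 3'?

The forward primer matches the template at positions 61–72.
The reverse primer's reverse complement is GGAGTGCAGATCCT, which matches the template at positions 78–91.
The product is the template from position 61 through 91 (31 bp).

5'-CTCTTGCAGCTTCTGGGGGAGTGCAGATCCT-3'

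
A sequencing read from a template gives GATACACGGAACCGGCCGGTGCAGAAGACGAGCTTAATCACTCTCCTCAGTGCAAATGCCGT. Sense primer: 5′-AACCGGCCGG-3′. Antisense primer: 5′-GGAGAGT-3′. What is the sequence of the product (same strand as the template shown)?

5'-AACCGGCCGGTGCAGAAGACGAGCTTAATCACTCTCC-3'

The forward primer matches the template at positions 10–19.
Taking the reverse complement of GGAGAGT gives ACTCTCC, found at positions 40–46 on the template; the primer anneals here to the top strand with its 3' end pointing upstream.
The product is the template from position 10 through 46 (37 bp).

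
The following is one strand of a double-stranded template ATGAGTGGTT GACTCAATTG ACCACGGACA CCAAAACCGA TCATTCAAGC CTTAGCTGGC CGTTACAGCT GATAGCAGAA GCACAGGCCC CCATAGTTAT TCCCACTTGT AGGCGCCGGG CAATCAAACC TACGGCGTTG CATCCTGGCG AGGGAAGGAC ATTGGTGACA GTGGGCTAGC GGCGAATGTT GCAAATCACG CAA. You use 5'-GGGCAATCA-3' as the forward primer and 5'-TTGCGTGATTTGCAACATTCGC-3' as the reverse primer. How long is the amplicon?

Forward primer GGGCAATCA is found on the top strand at positions 118–126.
The reverse primer's reverse complement is GCGAATGTTGCAAATCACGCAA, which matches the template at positions 182–203.
Product length = (reverse-primer end) − (forward-primer start) + 1 = 203 − 118 + 1 = 86 bp.

86 bp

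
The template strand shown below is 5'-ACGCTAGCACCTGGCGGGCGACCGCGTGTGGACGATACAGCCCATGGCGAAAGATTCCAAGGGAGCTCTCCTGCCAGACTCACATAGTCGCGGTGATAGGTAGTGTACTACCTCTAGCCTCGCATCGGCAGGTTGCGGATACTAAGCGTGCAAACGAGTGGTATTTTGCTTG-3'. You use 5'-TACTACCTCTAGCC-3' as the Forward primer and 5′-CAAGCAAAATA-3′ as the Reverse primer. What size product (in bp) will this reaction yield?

67 bp

The forward primer matches the template at positions 106–119.
Reverse complement of the reverse primer: TATTTTGCTTG. This occurs on the top strand at positions 162–172.
The product runs from position 106 to position 172, so its length is 172 − 106 + 1 = 67 bp.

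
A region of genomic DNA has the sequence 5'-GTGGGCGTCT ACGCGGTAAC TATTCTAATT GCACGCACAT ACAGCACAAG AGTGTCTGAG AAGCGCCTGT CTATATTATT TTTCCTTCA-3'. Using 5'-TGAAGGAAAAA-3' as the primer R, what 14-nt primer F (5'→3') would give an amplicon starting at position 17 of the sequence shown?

The reverse primer's reverse complement TTTTTCCTTCA matches the template at positions 79–89; the product starts at position 17.
The forward primer is identical to the top strand over positions 17–30: TAACTATTCTAATT.

5'-TAACTATTCTAATT-3'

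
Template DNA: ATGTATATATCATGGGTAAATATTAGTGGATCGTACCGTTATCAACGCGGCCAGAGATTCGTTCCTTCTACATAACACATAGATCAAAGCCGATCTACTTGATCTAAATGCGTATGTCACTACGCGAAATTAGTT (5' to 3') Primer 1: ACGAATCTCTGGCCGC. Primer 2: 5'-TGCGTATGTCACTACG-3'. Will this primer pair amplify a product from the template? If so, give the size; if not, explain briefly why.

No product — the primers' 3' ends point away from each other.

Primer 1 (ACGAATCTCTGGCCGC) has reverse complement GCGGCCAGAGATTCGT, which matches the top strand at positions 47–62; primer 1 anneals to the top strand there with its 3' end pointing upstream toward position 47.
Primer 2 (TGCGTATGTCACTACG) matches the top strand directly at positions 109–124; it anneals to the bottom strand with its 3' end pointing downstream toward position 124.
The 3' ends diverge (primer 1 extends toward position 1, primer 2 toward position 135), so the primers never converge on a shared product.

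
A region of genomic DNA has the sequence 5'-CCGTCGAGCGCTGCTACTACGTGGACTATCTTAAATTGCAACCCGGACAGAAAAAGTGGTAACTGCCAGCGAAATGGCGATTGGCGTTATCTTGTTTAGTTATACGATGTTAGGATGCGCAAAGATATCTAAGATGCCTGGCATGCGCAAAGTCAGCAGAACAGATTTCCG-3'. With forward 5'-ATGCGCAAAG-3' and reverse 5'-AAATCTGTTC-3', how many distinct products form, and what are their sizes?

Two products: 54 bp, 26 bp

The forward primer ATGCGCAAAG matches the top strand at positions 115–124, 143–152.
The reverse primer's reverse complement is GAACAGATTT, matching at positions 159–168.
Each forward site pairs with the reverse site to give a product ending at position 168: sizes 54, 26 bp.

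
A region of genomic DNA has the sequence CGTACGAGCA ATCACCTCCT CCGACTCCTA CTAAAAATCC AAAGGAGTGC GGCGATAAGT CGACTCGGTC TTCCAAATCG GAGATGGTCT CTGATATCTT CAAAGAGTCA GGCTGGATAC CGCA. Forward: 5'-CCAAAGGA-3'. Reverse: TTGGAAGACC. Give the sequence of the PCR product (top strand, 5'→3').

Forward primer CCAAAGGA is found on the top strand at positions 39–46.
The reverse primer's reverse complement is GGTCTTCCAA, which matches the template at positions 67–76.
The product is the template from position 39 through 76 (38 bp).

5'-CCAAAGGAGTGCGGCGATAAGTCGACTCGGTCTTCCAA-3'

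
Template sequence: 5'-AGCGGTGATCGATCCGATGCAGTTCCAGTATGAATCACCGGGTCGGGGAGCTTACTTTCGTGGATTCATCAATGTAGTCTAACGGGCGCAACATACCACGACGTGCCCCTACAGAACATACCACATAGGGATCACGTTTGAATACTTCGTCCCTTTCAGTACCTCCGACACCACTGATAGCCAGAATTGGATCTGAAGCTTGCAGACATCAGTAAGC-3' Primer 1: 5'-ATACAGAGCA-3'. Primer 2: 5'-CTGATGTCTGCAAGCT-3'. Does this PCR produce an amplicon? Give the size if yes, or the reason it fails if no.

Primer 1 (ATACAGAGCA) does not match the top strand, and its reverse complement TGCTCTGTAT does not match either.
With no annealing site for primer 1, no amplification occurs.

No product — primer 1 has no binding site in the template.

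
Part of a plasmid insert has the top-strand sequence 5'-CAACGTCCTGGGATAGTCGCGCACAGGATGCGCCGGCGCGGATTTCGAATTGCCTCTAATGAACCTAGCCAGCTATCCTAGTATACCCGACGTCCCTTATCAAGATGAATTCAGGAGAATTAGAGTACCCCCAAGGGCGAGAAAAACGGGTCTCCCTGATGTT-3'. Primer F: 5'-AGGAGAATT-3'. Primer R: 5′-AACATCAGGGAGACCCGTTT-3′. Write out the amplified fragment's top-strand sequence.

Forward primer AGGAGAATT is found on the top strand at positions 113–121.
The reverse primer's reverse complement is AAACGGGTCTCCCTGATGTT, which matches the template at positions 144–163.
The product is the template from position 113 through 163 (51 bp).

5'-AGGAGAATTAGAGTACCCCCAAGGGCGAGAAAAACGGGTCTCCCTGATGTT-3'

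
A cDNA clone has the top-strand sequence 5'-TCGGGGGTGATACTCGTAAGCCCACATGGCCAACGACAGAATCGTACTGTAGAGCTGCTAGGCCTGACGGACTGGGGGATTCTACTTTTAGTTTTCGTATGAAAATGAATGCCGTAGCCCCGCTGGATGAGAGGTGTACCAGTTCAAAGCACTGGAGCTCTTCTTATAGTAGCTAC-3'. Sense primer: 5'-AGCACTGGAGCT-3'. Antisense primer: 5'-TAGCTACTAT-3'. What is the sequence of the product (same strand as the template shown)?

5'-AGCACTGGAGCTCTTCTTATAGTAGCTA-3'

The forward primer matches the template at positions 148–159.
Reverse complement of the reverse primer: ATAGTAGCTA. This occurs on the top strand at positions 166–175.
The product is the template from position 148 through 175 (28 bp).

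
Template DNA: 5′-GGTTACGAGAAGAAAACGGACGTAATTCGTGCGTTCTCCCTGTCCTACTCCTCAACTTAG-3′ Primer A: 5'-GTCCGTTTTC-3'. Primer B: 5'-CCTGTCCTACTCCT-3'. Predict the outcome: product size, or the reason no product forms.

No product — the primers' 3' ends point away from each other.

Primer A (GTCCGTTTTC) has reverse complement GAAAACGGAC, which matches the top strand at positions 12–21; primer A anneals to the top strand there with its 3' end pointing upstream toward position 12.
Primer B (CCTGTCCTACTCCT) matches the top strand directly at positions 39–52; it anneals to the bottom strand with its 3' end pointing downstream toward position 52.
The 3' ends diverge (primer A extends toward position 1, primer B toward position 60), so the primers never converge on a shared product.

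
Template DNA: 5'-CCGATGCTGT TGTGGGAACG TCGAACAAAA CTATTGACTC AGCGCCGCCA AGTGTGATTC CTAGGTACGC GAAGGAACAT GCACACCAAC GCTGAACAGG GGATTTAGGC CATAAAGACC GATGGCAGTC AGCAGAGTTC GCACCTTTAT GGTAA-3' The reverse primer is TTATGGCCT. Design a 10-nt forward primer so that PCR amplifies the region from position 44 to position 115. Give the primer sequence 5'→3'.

The reverse primer's reverse complement AGGCCATAA matches the template at positions 107–115; the product starts at position 44.
The forward primer is identical to the top strand over positions 44–53: GCCGCCAAGT.

5'-GCCGCCAAGT-3'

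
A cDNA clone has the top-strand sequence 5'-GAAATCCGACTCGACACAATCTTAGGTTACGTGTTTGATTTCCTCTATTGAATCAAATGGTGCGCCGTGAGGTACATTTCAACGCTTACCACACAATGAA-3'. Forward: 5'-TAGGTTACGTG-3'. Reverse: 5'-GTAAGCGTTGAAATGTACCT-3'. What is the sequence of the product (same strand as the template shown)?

Forward primer TAGGTTACGTG is found on the top strand at positions 23–33.
Reverse complement of the reverse primer: AGGTACATTTCAACGCTTAC. This occurs on the top strand at positions 70–89.
The product is the template from position 23 through 89 (67 bp).

5'-TAGGTTACGTGTTTGATTTCCTCTATTGAATCAAATGGTGCGCCGTGAGGTACATTTCAACGCTTAC-3'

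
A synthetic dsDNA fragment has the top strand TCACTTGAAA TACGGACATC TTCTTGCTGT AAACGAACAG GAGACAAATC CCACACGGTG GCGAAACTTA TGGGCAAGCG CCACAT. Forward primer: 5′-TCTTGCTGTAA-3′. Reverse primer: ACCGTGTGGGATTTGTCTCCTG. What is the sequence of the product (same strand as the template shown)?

5'-TCTTGCTGTAAACGAACAGGAGACAAATCCCACACGGT-3'

Scanning the template, TCTTGCTGTAA occurs at positions 22–32; this primer anneals to the bottom strand there with its 3' end pointing downstream.
Taking the reverse complement of ACCGTGTGGGATTTGTCTCCTG gives CAGGAGACAAATCCCACACGGT, found at positions 38–59 on the template; the primer anneals here to the top strand with its 3' end pointing upstream.
The product is the template from position 22 through 59 (38 bp).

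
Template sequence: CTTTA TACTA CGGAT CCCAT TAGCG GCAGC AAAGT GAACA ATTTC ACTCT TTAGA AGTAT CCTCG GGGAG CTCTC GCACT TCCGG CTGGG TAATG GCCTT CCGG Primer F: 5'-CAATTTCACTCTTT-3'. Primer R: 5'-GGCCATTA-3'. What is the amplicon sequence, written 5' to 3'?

Scanning the template, CAATTTCACTCTTT occurs at positions 39–52; this primer anneals to the bottom strand there with its 3' end pointing downstream.
The reverse primer's reverse complement is TAATGGCC, which matches the template at positions 91–98.
The product is the template from position 39 through 98 (60 bp).

5'-CAATTTCACTCTTTAGAAGTATCCTCGGGGAGCTCTCGCACTTCCGGCTGGGTAATGGCC-3'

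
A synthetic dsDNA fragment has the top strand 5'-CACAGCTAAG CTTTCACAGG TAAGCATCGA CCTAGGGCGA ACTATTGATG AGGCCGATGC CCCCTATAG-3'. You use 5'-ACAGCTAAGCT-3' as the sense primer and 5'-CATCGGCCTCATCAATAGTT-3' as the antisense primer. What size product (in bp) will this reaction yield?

Scanning the template, ACAGCTAAGCT occurs at positions 2–12; this primer anneals to the bottom strand there with its 3' end pointing downstream.
Reverse complement of the reverse primer: AACTATTGATGAGGCCGATG. This occurs on the top strand at positions 40–59.
The product runs from position 2 to position 59, so its length is 59 − 2 + 1 = 58 bp.

58 bp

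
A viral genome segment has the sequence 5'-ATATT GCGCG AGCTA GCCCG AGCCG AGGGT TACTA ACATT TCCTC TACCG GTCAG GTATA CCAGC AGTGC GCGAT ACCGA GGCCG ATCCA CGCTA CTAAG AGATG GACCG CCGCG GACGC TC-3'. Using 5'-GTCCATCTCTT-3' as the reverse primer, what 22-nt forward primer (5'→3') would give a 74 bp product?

The reverse primer's reverse complement AAGAGATGGAC matches the template at positions 98–108, so the product ends at position 108.
A 74 bp product then starts at position 108 − 74 + 1 = 35.
The forward primer is identical to the top strand there: AACATTTCCTCTACCGGTCAGG.

5'-AACATTTCCTCTACCGGTCAGG-3'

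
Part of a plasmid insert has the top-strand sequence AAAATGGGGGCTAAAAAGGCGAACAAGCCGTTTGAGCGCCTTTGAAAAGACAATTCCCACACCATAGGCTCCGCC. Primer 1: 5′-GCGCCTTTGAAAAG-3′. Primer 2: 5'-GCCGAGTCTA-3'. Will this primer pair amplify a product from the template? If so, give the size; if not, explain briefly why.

No product — primer 2 has no binding site in the template.

Primer 2 (GCCGAGTCTA) does not match the top strand, and its reverse complement TAGACTCGGC does not match either.
With no annealing site for primer 2, no amplification occurs.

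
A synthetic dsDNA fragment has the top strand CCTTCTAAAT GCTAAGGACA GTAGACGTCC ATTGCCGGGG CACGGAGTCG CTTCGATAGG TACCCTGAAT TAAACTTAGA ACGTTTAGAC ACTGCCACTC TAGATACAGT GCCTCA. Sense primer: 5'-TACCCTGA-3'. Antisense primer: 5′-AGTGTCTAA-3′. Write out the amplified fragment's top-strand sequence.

Forward primer TACCCTGA is found on the top strand at positions 61–68.
Taking the reverse complement of AGTGTCTAA gives TTAGACACT, found at positions 85–93 on the template; the primer anneals here to the top strand with its 3' end pointing upstream.
The product is the template from position 61 through 93 (33 bp).

5'-TACCCTGAATTAAACTTAGAACGTTTAGACACT-3'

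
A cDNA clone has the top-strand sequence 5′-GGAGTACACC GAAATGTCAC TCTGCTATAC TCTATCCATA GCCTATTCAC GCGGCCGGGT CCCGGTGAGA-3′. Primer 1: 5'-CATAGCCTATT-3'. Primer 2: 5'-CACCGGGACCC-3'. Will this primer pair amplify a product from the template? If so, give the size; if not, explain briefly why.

Yes — a 31 bp product.

Primer 1 (CATAGCCTATT) matches the top strand at positions 37–47; it acts as a forward primer.
Primer 2's reverse complement is GGGTCCCGGTG, matching the top strand at positions 57–67; it acts as a reverse primer.
The 3' ends face each other across positions 37–67, giving a 31 bp product.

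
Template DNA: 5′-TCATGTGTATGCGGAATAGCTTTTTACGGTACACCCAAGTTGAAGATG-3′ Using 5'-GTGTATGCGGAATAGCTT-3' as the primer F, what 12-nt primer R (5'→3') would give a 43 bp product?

The forward primer binds at positions 5–22, so a 43 bp product ends at position 5 + 43 − 1 = 47.
The reverse primer anneals to the top strand over positions 36–47, i.e. to CAAGTTGAAGAT.
Its sequence written 5'→3' is the reverse complement: ATCTTCAACTTG.

5'-ATCTTCAACTTG-3'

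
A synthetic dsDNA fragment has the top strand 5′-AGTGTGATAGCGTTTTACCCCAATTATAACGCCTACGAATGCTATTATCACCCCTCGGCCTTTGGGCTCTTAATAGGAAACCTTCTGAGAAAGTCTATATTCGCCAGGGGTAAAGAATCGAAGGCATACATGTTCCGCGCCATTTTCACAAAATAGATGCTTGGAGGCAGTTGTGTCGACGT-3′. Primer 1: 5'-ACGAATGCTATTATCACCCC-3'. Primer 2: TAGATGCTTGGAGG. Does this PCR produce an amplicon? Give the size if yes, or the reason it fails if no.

No product — both primers anneal to the same strand and extend in the same direction.

Primer 1 (ACGAATGCTATTATCACCCC) matches the top strand at positions 35–54 (3' end points downstream).
Primer 2 (TAGATGCTTGGAGG) also matches the top strand directly, at positions 154–167 — its reverse complement CCTCCAAGCATCTA is not present.
Both primers anneal to the bottom strand with 3' ends pointing the same way, so neither can prime synthesis back toward the other.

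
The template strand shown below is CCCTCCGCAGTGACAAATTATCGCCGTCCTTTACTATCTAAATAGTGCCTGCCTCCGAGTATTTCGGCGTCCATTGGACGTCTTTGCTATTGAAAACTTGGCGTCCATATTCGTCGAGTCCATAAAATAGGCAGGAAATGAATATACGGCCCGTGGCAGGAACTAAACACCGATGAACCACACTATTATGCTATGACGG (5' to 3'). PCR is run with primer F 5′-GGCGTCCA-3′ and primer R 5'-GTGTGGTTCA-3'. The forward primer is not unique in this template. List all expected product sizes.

The forward primer GGCGTCCA matches the top strand at positions 66–73, 100–107.
The reverse primer's reverse complement is TGAACCACAC, matching at positions 174–183.
Each forward site pairs with the reverse site to give a product ending at position 183: sizes 118, 84 bp.

118 bp, 84 bp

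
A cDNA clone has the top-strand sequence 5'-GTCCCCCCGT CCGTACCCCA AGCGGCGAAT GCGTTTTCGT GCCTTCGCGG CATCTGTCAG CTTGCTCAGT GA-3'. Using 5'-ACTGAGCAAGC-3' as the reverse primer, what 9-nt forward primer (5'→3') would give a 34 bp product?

The reverse primer's reverse complement GCTTGCTCAGT matches the template at positions 60–70, so the product ends at position 70.
A 34 bp product then starts at position 70 − 34 + 1 = 37.
The forward primer is identical to the top strand there: TCGTGCCTT.

5'-TCGTGCCTT-3'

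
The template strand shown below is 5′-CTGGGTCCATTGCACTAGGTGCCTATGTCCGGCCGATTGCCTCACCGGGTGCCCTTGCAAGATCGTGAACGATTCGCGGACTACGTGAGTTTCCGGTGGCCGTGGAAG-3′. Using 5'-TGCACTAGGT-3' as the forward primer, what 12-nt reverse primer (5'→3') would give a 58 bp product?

5'-TCACGATCTTGC-3'

The forward primer binds at positions 11–20, so a 58 bp product ends at position 11 + 58 − 1 = 68.
The reverse primer anneals to the top strand over positions 57–68, i.e. to GCAAGATCGTGA.
Its sequence written 5'→3' is the reverse complement: TCACGATCTTGC.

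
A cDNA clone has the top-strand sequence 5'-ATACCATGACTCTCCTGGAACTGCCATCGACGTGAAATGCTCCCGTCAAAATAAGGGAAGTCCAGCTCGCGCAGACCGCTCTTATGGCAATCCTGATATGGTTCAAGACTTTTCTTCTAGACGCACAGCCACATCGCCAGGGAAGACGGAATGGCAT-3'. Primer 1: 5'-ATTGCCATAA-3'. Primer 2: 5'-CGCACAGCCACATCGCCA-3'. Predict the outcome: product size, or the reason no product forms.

Primer 1 (ATTGCCATAA) has reverse complement TTATGGCAAT, which matches the top strand at positions 82–91; primer 1 anneals to the top strand there with its 3' end pointing upstream toward position 82.
Primer 2 (CGCACAGCCACATCGCCA) matches the top strand directly at positions 122–139; it anneals to the bottom strand with its 3' end pointing downstream toward position 139.
The 3' ends diverge (primer 1 extends toward position 1, primer 2 toward position 157), so the primers never converge on a shared product.

No product — the primers' 3' ends point away from each other.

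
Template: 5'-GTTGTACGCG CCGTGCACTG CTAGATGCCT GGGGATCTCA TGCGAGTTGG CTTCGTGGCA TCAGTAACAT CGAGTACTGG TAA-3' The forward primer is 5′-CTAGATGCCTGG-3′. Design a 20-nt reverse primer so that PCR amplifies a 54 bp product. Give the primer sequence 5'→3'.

The forward primer binds at positions 21–32, so a 54 bp product ends at position 21 + 54 − 1 = 74.
The reverse primer anneals to the top strand over positions 55–74, i.e. to GTGGCATCAGTAACATCGAG.
Its sequence written 5'→3' is the reverse complement: CTCGATGTTACTGATGCCAC.

5'-CTCGATGTTACTGATGCCAC-3'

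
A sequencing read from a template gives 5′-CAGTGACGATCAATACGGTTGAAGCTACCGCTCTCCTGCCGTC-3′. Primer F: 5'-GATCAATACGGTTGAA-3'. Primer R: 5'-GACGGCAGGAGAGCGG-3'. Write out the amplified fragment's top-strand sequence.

5'-GATCAATACGGTTGAAGCTACCGCTCTCCTGCCGTC-3'

Scanning the template, GATCAATACGGTTGAA occurs at positions 8–23; this primer anneals to the bottom strand there with its 3' end pointing downstream.
Reverse complement of the reverse primer: CCGCTCTCCTGCCGTC. This occurs on the top strand at positions 28–43.
The product is the template from position 8 through 43 (36 bp).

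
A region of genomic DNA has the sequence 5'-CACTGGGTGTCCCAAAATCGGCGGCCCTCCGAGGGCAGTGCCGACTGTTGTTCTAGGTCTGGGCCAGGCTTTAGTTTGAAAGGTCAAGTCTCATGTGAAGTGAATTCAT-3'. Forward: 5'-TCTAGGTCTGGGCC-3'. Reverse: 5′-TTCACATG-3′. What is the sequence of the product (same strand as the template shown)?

The forward primer matches the template at positions 52–65.
The reverse primer's reverse complement is CATGTGAA, which matches the template at positions 92–99.
The product is the template from position 52 through 99 (48 bp).

5'-TCTAGGTCTGGGCCAGGCTTTAGTTTGAAAGGTCAAGTCTCATGTGAA-3'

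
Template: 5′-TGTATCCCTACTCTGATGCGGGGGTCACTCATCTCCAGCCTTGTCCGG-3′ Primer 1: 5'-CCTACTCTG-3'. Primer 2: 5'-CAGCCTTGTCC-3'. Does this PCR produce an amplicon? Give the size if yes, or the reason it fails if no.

Primer 1 (CCTACTCTG) matches the top strand at positions 7–15 (3' end points downstream).
Primer 2 (CAGCCTTGTCC) also matches the top strand directly, at positions 36–46 — its reverse complement GGACAAGGCTG is not present.
Both primers anneal to the bottom strand with 3' ends pointing the same way, so neither can prime synthesis back toward the other.

No product — both primers anneal to the same strand and extend in the same direction.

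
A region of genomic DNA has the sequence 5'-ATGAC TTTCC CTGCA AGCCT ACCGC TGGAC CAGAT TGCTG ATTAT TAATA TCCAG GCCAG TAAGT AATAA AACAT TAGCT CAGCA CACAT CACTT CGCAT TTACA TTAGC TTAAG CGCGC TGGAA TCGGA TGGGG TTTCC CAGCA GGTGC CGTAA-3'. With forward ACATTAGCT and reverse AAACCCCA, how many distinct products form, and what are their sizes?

Two products: 67 bp, 36 bp

The forward primer ACATTAGCT matches the top strand at positions 72–80, 103–111.
The reverse primer's reverse complement is TGGGGTTT, matching at positions 131–138.
Each forward site pairs with the reverse site to give a product ending at position 138: sizes 67, 36 bp.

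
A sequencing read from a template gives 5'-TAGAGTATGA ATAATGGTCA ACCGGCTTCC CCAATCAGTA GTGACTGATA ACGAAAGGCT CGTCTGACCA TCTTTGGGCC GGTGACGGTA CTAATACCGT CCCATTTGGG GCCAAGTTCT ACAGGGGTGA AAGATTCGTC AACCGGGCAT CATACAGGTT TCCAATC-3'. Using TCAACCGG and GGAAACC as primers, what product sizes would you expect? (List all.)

The forward primer TCAACCGG matches the top strand at positions 18–25, 139–146.
The reverse primer's reverse complement is GGTTTCC, matching at positions 157–163.
Each forward site pairs with the reverse site to give a product ending at position 163: sizes 146, 25 bp.

146 bp, 25 bp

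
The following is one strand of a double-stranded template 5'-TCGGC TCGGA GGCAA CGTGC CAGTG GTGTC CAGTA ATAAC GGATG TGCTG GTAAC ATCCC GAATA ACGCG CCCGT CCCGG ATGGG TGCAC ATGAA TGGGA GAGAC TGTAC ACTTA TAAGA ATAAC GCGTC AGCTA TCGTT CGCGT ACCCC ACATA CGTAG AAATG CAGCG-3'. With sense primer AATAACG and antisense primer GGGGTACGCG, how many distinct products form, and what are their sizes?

Three products: 116 bp, 89 bp, 31 bp

The forward primer AATAACG matches the top strand at positions 35–41, 62–68, 120–126.
The reverse primer's reverse complement is CGCGTACCCC, matching at positions 141–150.
Each forward site pairs with the reverse site to give a product ending at position 150: sizes 116, 89, 31 bp.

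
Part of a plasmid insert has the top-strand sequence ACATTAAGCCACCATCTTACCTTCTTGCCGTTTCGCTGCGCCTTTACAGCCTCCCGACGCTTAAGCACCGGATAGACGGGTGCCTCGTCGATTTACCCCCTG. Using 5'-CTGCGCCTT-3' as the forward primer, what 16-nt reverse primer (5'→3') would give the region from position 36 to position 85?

5'-AGGCACCCGTCTATCC-3'

The product's 3' end on the top strand is position 85.
The reverse primer anneals to the top strand over positions 70–85, i.e. to GGATAGACGGGTGCCT.
Its sequence written 5'→3' is the reverse complement: AGGCACCCGTCTATCC.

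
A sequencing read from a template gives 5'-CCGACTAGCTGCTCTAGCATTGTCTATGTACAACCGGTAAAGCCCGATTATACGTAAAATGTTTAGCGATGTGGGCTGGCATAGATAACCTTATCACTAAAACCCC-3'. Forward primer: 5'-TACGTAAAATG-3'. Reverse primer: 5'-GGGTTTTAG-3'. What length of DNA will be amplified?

55 bp

Forward primer TACGTAAAATG is found on the top strand at positions 51–61.
Taking the reverse complement of GGGTTTTAG gives CTAAAACCC, found at positions 97–105 on the template; the primer anneals here to the top strand with its 3' end pointing upstream.
Product length = (reverse-primer end) − (forward-primer start) + 1 = 105 − 51 + 1 = 55 bp.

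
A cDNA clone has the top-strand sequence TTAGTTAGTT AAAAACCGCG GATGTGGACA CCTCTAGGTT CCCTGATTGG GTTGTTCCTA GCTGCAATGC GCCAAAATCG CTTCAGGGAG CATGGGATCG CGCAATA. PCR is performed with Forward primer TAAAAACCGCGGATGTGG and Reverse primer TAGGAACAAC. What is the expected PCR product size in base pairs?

Scanning the template, TAAAAACCGCGGATGTGG occurs at positions 10–27; this primer anneals to the bottom strand there with its 3' end pointing downstream.
The reverse primer's reverse complement is GTTGTTCCTA, which matches the template at positions 51–60.
Amplicon spans positions 10–60: 51 bp.

51 bp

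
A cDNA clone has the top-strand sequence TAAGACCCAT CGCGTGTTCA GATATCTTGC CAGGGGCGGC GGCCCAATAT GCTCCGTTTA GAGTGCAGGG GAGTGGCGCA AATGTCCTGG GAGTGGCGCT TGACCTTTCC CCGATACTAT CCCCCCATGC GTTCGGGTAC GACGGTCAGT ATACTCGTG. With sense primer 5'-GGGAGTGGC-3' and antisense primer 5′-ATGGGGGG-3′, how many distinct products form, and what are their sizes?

Two products: 60 bp, 40 bp

The forward primer GGGAGTGGC matches the top strand at positions 69–77, 89–97.
The reverse primer's reverse complement is CCCCCCAT, matching at positions 121–128.
Each forward site pairs with the reverse site to give a product ending at position 128: sizes 60, 40 bp.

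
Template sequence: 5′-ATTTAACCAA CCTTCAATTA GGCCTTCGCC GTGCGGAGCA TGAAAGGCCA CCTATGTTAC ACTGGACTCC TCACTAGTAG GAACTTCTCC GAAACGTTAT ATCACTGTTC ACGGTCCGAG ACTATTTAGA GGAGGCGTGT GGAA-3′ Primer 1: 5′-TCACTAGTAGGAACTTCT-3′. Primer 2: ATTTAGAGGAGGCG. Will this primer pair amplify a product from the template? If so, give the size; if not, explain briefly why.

Primer 1 (TCACTAGTAGGAACTTCT) matches the top strand at positions 71–88 (3' end points downstream).
Primer 2 (ATTTAGAGGAGGCG) also matches the top strand directly, at positions 124–137 — its reverse complement CGCCTCCTCTAAAT is not present.
Both primers anneal to the bottom strand with 3' ends pointing the same way, so neither can prime synthesis back toward the other.

No product — both primers anneal to the same strand and extend in the same direction.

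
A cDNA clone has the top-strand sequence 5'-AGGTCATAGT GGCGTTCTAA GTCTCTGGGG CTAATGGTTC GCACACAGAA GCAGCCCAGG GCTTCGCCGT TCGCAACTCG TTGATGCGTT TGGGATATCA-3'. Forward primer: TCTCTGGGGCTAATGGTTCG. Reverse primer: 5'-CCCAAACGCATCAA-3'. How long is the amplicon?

Scanning the template, TCTCTGGGGCTAATGGTTCG occurs at positions 22–41; this primer anneals to the bottom strand there with its 3' end pointing downstream.
Taking the reverse complement of CCCAAACGCATCAA gives TTGATGCGTTTGGG, found at positions 81–94 on the template; the primer anneals here to the top strand with its 3' end pointing upstream.
Amplicon spans positions 22–94: 73 bp.

73 bp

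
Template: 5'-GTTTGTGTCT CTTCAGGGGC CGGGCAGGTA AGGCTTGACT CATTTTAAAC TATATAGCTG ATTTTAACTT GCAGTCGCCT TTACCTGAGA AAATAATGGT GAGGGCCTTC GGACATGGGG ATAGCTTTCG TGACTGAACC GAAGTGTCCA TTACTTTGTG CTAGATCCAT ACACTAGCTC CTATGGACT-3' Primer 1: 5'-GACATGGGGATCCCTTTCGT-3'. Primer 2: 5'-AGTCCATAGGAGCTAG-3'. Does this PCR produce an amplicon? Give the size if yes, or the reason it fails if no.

Primer 1 (GACATGGGGATCCCTTTCGT) does not match the top strand, and its reverse complement ACGAAAGGGATCCCCATGTC does not match either.
With no annealing site for primer 1, no amplification occurs.

No product — primer 1 has no binding site in the template.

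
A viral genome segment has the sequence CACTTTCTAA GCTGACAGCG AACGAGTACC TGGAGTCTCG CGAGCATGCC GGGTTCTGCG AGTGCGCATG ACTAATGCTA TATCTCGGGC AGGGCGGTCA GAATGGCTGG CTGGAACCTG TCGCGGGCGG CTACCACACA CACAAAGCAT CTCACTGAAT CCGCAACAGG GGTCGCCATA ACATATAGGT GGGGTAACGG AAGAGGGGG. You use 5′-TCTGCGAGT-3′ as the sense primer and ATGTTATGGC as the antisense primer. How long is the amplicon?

130 bp

Scanning the template, TCTGCGAGT occurs at positions 55–63; this primer anneals to the bottom strand there with its 3' end pointing downstream.
Taking the reverse complement of ATGTTATGGC gives GCCATAACAT, found at positions 175–184 on the template; the primer anneals here to the top strand with its 3' end pointing upstream.
Amplicon spans positions 55–184: 130 bp.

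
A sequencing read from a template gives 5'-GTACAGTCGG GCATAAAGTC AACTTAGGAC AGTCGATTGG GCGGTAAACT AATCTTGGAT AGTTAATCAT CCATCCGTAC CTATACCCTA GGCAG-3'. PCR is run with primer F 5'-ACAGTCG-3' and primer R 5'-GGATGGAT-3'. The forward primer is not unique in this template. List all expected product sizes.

74 bp, 48 bp

The forward primer ACAGTCG matches the top strand at positions 3–9, 29–35.
The reverse primer's reverse complement is ATCCATCC, matching at positions 69–76.
Each forward site pairs with the reverse site to give a product ending at position 76: sizes 74, 48 bp.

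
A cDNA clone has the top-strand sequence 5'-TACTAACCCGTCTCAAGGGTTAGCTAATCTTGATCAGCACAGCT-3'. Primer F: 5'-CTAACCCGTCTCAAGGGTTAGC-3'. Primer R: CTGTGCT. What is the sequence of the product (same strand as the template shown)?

5'-CTAACCCGTCTCAAGGGTTAGCTAATCTTGATCAGCACAG-3'

Forward primer CTAACCCGTCTCAAGGGTTAGC is found on the top strand at positions 3–24.
Reverse complement of the reverse primer: AGCACAG. This occurs on the top strand at positions 36–42.
The product is the template from position 3 through 42 (40 bp).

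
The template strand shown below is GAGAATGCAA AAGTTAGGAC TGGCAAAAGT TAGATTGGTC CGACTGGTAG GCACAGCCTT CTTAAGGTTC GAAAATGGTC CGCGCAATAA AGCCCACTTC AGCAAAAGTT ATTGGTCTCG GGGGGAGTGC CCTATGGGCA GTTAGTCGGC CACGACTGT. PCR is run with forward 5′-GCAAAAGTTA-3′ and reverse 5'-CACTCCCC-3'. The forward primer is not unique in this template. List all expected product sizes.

The forward primer GCAAAAGTTA matches the top strand at positions 7–16, 23–32, 102–111.
The reverse primer's reverse complement is GGGGAGTG, matching at positions 122–129.
Each forward site pairs with the reverse site to give a product ending at position 129: sizes 123, 107, 28 bp.

123 bp, 107 bp, 28 bp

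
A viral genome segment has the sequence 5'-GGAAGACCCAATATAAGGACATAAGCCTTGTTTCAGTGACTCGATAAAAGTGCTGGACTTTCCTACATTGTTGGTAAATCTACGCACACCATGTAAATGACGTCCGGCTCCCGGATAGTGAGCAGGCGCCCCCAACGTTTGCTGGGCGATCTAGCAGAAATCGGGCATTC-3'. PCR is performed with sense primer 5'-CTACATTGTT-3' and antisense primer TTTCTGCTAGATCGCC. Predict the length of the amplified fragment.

Forward primer CTACATTGTT is found on the top strand at positions 63–72.
Reverse complement of the reverse primer: GGCGATCTAGCAGAAA. This occurs on the top strand at positions 145–160.
Product length = (reverse-primer end) − (forward-primer start) + 1 = 160 − 63 + 1 = 98 bp.

98 bp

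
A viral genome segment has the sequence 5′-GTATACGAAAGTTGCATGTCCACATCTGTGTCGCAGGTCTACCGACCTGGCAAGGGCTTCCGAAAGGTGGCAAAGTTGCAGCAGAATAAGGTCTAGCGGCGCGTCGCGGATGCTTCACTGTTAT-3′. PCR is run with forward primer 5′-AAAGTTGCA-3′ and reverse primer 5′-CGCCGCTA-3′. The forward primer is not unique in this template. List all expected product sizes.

The forward primer AAAGTTGCA matches the top strand at positions 8–16, 72–80.
The reverse primer's reverse complement is TAGCGGCG, matching at positions 94–101.
Each forward site pairs with the reverse site to give a product ending at position 101: sizes 94, 30 bp.

94 bp, 30 bp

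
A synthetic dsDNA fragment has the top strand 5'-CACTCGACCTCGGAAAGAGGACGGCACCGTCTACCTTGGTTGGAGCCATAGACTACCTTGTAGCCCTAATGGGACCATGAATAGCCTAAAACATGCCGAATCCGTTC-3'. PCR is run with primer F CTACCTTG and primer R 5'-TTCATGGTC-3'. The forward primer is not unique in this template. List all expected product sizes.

51 bp, 29 bp

The forward primer CTACCTTG matches the top strand at positions 31–38, 53–60.
The reverse primer's reverse complement is GACCATGAA, matching at positions 73–81.
Each forward site pairs with the reverse site to give a product ending at position 81: sizes 51, 29 bp.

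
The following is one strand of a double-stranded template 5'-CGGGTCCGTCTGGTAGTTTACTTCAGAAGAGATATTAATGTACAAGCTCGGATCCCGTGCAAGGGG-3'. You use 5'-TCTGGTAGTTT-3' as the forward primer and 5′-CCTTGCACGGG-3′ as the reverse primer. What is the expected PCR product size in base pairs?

Scanning the template, TCTGGTAGTTT occurs at positions 9–19; this primer anneals to the bottom strand there with its 3' end pointing downstream.
Reverse complement of the reverse primer: CCCGTGCAAGG. This occurs on the top strand at positions 54–64.
The product runs from position 9 to position 64, so its length is 64 − 9 + 1 = 56 bp.

56 bp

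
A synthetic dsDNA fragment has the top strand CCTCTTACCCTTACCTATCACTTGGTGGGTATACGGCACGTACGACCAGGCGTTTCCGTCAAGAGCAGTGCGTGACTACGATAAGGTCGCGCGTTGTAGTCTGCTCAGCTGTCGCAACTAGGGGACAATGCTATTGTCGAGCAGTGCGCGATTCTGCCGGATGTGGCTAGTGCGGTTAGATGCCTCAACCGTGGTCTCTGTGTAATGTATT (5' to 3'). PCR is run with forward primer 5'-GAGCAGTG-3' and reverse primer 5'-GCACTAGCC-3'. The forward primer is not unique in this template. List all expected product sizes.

The forward primer GAGCAGTG matches the top strand at positions 63–70, 139–146.
The reverse primer's reverse complement is GGCTAGTGC, matching at positions 165–173.
Each forward site pairs with the reverse site to give a product ending at position 173: sizes 111, 35 bp.

111 bp, 35 bp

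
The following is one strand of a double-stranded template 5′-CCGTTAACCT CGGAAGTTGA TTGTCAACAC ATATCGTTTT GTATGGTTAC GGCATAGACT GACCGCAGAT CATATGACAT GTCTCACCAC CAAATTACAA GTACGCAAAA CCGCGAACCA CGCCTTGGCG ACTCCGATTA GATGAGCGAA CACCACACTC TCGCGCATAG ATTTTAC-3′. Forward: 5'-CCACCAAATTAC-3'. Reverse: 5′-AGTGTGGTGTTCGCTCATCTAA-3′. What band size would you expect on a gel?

73 bp

The forward primer matches the template at positions 87–98.
The reverse primer's reverse complement is TTAGATGAGCGAACACCACACT, which matches the template at positions 138–159.
Product length = (reverse-primer end) − (forward-primer start) + 1 = 159 − 87 + 1 = 73 bp.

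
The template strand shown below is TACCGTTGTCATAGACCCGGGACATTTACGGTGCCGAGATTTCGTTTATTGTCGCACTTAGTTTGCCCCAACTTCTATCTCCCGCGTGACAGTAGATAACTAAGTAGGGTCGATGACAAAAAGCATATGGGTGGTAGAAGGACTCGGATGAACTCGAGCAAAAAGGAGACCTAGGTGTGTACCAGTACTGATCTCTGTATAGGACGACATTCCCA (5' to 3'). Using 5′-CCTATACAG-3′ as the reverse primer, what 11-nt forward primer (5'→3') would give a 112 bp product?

5'-GTAGATAACTA-3'

The reverse primer's reverse complement CTGTATAGG matches the template at positions 195–203, so the product ends at position 203.
A 112 bp product then starts at position 203 − 112 + 1 = 92.
The forward primer is identical to the top strand there: GTAGATAACTA.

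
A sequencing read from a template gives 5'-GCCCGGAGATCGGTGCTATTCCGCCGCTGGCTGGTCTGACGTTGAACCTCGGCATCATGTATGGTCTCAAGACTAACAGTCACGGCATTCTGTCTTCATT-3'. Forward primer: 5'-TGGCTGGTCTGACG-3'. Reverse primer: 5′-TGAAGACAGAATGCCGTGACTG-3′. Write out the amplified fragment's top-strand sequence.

Scanning the template, TGGCTGGTCTGACG occurs at positions 28–41; this primer anneals to the bottom strand there with its 3' end pointing downstream.
The reverse primer's reverse complement is CAGTCACGGCATTCTGTCTTCA, which matches the template at positions 77–98.
The product is the template from position 28 through 98 (71 bp).

5'-TGGCTGGTCTGACGTTGAACCTCGGCATCATGTATGGTCTCAAGACTAACAGTCACGGCATTCTGTCTTCA-3'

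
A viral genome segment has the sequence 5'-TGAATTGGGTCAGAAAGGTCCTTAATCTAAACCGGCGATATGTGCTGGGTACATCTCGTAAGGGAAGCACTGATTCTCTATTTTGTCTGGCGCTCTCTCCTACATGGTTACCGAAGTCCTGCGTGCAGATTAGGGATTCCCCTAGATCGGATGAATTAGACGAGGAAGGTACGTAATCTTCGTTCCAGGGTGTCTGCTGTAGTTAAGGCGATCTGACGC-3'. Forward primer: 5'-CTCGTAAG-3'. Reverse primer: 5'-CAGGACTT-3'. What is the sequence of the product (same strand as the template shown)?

The forward primer matches the template at positions 55–62.
The reverse primer's reverse complement is AAGTCCTG, which matches the template at positions 114–121.
The product is the template from position 55 through 121 (67 bp).

5'-CTCGTAAGGGAAGCACTGATTCTCTATTTTGTCTGGCGCTCTCTCCTACATGGTTACCGAAGTCCTG-3'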